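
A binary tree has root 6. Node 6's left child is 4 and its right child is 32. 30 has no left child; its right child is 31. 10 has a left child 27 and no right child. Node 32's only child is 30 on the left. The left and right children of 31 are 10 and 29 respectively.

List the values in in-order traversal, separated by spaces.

4 6 30 27 10 31 29 32

In-order visits the left subtree, then the node, then the right subtree.
At 6: go left to 4.
  4 is a leaf — visit 4.
Visit 6.
At 6: go right to 32.
  At 32: go left to 30.
    At 30: no left child.
    Visit 30.
    At 30: go right to 31.
      At 31: go left to 10.
        At 10: go left to 27.
          27 is a leaf — visit 27.
        Visit 10.
        At 10: no right child.
      Visit 31.
      At 31: go right to 29.
        29 is a leaf — visit 29.
  Visit 32.
  At 32: no right child.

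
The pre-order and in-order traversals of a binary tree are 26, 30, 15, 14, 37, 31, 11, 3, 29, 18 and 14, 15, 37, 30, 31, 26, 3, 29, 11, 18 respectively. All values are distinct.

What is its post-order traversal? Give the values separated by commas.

14, 37, 15, 31, 30, 29, 3, 18, 11, 26

The first element of pre-order is the root; it splits in-order into left and right subtrees.
Root 26: left subtree has 5 nodes {14, 15, 37, 30, 31}, right has 4 {3, 29, 11, 18}.
  Root 30: left subtree has 3 nodes {14, 15, 37}, right has 1 {31}.
    Root 15: left subtree has 1 node {14}, right has 1 {37}.
  Root 11: left subtree has 2 nodes {3, 29}, right has 1 {18}.
    Root 3: left subtree has 0 nodes { }, right has 1 {29}.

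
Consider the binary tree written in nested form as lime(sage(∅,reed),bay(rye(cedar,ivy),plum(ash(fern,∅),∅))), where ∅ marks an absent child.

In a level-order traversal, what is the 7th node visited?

cedar

Level-order visits nodes level by level from the root, left to right within each level.
Level 0: lime
Level 1: sage, bay
Level 2: reed, rye, plum
Level 3: cedar, ivy, ash
Level 4: fern
Full level-order sequence: lime, sage, bay, reed, rye, plum, cedar, ivy, ash, fern.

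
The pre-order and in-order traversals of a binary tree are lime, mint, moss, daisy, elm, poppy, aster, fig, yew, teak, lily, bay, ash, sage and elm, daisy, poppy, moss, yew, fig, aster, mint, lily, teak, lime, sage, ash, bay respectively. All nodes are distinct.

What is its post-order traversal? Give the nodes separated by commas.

elm, poppy, daisy, yew, fig, aster, moss, lily, teak, mint, sage, ash, bay, lime

The first element of pre-order is the root; it splits in-order into left and right subtrees.
Root lime: left subtree has 10 nodes {elm, daisy, poppy, moss, yew, fig, aster, mint, lily, teak}, right has 3 {sage, ash, bay}.
  Root mint: left subtree has 7 nodes {elm, daisy, poppy, moss, yew, fig, aster}, right has 2 {lily, teak}.
    Root moss: left subtree has 3 nodes {elm, daisy, poppy}, right has 3 {yew, fig, aster}.
      Root daisy: left subtree has 1 node {elm}, right has 1 {poppy}.
      Root aster: left subtree has 2 nodes {yew, fig}, right has 0 { }.
        Root fig: left subtree has 1 node {yew}, right has 0 { }.
    Root teak: left subtree has 1 node {lily}, right has 0 { }.
  Root bay: left subtree has 2 nodes {sage, ash}, right has 0 { }.
    Root ash: left subtree has 1 node {sage}, right has 0 { }.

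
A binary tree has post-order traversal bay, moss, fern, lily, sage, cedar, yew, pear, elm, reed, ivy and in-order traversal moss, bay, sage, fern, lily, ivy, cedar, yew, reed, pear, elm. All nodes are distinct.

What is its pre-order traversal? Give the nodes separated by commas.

The last element of post-order is the root; it splits in-order into left and right subtrees.
Root ivy: left subtree has 5 nodes {moss, bay, sage, fern, lily}, right has 5 {cedar, yew, reed, pear, elm}.
  Root sage: left subtree has 2 nodes {moss, bay}, right has 2 {fern, lily}.
    Root moss: left subtree has 0 nodes { }, right has 1 {bay}.
    Root lily: left subtree has 1 node {fern}, right has 0 { }.
  Root reed: left subtree has 2 nodes {cedar, yew}, right has 2 {pear, elm}.
    Root yew: left subtree has 1 node {cedar}, right has 0 { }.
    Root elm: left subtree has 1 node {pear}, right has 0 { }.

ivy, sage, moss, bay, lily, fern, reed, yew, cedar, elm, pear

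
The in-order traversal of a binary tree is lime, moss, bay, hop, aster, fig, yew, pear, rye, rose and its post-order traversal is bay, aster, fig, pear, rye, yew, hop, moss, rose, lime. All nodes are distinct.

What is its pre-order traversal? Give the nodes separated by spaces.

The last element of post-order is the root; it splits in-order into left and right subtrees.
Root lime: left subtree has 0 nodes { }, right has 9 {moss, bay, hop, aster, fig, yew, pear, rye, rose}.
  Root rose: left subtree has 8 nodes {moss, bay, hop, aster, fig, yew, pear, rye}, right has 0 { }.
    Root moss: left subtree has 0 nodes { }, right has 7 {bay, hop, aster, fig, yew, pear, rye}.
      Root hop: left subtree has 1 node {bay}, right has 5 {aster, fig, yew, pear, rye}.
        Root yew: left subtree has 2 nodes {aster, fig}, right has 2 {pear, rye}.
          Root fig: left subtree has 1 node {aster}, right has 0 { }.
          Root rye: left subtree has 1 node {pear}, right has 0 { }.

lime rose moss hop bay yew fig aster rye pear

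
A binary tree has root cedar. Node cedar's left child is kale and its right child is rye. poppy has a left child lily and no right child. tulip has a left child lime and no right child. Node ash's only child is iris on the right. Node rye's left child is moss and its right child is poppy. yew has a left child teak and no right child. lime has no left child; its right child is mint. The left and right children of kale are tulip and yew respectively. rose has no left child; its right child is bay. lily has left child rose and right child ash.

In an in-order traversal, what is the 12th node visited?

lily

In-order visits the left subtree, then the node, then the right subtree.
At cedar: go left to kale.
  At kale: go left to tulip.
    At tulip: go left to lime.
      At lime: no left child.
      Visit lime.
      At lime: go right to mint.
        mint is a leaf — visit mint.
    Visit tulip.
    At tulip: no right child.
  Visit kale.
  At kale: go right to yew.
    At yew: go left to teak.
      teak is a leaf — visit teak.
    Visit yew.
    At yew: no right child.
Visit cedar.
At cedar: go right to rye.
  At rye: go left to moss.
    moss is a leaf — visit moss.
  Visit rye.
  At rye: go right to poppy.
    At poppy: go left to lily.
      At lily: go left to rose.
        At rose: no left child.
        Visit rose.
        At rose: go right to bay.
          bay is a leaf — visit bay.
      Visit lily.
      At lily: go right to ash.
        At ash: no left child.
        Visit ash.
        At ash: go right to iris.
          iris is a leaf — visit iris.
    Visit poppy.
    At poppy: no right child.
Full in-order sequence: lime, mint, tulip, kale, teak, yew, cedar, moss, rye, rose, bay, lily, ash, iris, poppy.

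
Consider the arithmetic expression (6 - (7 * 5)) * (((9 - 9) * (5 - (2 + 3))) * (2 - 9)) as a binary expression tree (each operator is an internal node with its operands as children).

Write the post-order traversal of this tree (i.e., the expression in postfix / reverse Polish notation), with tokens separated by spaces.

Post-order on an expression tree gives postfix notation: for each operator, emit left operand, right operand, then the operator.

6 7 5 * - 9 9 - 5 2 3 + - * 2 9 - * *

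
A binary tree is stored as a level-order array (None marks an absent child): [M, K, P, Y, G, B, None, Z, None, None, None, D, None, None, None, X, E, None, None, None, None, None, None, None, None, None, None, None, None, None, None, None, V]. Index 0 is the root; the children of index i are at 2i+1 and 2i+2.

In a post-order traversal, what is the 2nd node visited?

Post-order visits the left subtree, then the right subtree, then the node.
At M: go left to K.
  At K: go left to Y.
    At Y: go left to Z.
      At Z: go left to X.
        At X: no left child.
        At X: go right to V.
          V is a leaf — visit V.
        Visit X.
      At Z: go right to E.
        E is a leaf — visit E.
      Visit Z.
    At Y: no right child.
    Visit Y.
  At K: go right to G.
    G is a leaf — visit G.
  Visit K.
At M: go right to P.
  At P: go left to B.
    At B: go left to D.
      D is a leaf — visit D.
    At B: no right child.
    Visit B.
  At P: no right child.
  Visit P.
Visit M.
Full post-order sequence: V, X, E, Z, Y, G, K, D, B, P, M.

X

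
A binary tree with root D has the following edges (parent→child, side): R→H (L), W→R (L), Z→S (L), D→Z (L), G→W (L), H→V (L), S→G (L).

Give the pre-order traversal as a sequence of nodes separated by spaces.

Pre-order visits the node, then its left subtree, then its right subtree.
Visit D.
At D: go left to Z.
  Visit Z.
  At Z: go left to S.
    Visit S.
    At S: go left to G.
      Visit G.
      At G: go left to W.
        Visit W.
        At W: go left to R.
          Visit R.
          At R: go left to H.
            Visit H.
            At H: go left to V.
              V is a leaf — visit V.
            At H: no right child.
          At R: no right child.
        At W: no right child.
      At G: no right child.
    At S: no right child.
  At Z: no right child.
At D: no right child.

D Z S G W R H V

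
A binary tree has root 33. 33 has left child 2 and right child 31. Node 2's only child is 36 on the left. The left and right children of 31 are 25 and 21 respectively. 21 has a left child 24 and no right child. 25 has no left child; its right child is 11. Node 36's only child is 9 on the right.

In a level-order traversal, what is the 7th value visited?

Level-order visits nodes level by level from the root, left to right within each level.
Level 0: 33
Level 1: 2, 31
Level 2: 36, 25, 21
Level 3: 9, 11, 24
Full level-order sequence: 33, 2, 31, 36, 25, 21, 9, 11, 24.

9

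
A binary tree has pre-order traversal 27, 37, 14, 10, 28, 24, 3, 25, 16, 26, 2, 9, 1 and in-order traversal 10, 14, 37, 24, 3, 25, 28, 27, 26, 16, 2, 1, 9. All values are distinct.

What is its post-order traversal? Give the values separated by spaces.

The first element of pre-order is the root; it splits in-order into left and right subtrees.
Root 27: left subtree has 7 nodes {10, 14, 37, 24, 3, 25, 28}, right has 5 {26, 16, 2, 1, 9}.
  Root 37: left subtree has 2 nodes {10, 14}, right has 4 {24, 3, 25, 28}.
    Root 14: left subtree has 1 node {10}, right has 0 { }.
    Root 28: left subtree has 3 nodes {24, 3, 25}, right has 0 { }.
      Root 24: left subtree has 0 nodes { }, right has 2 {3, 25}.
        Root 3: left subtree has 0 nodes { }, right has 1 {25}.
  Root 16: left subtree has 1 node {26}, right has 3 {2, 1, 9}.
    Root 2: left subtree has 0 nodes { }, right has 2 {1, 9}.
      Root 9: left subtree has 1 node {1}, right has 0 { }.

10 14 25 3 24 28 37 26 1 9 2 16 27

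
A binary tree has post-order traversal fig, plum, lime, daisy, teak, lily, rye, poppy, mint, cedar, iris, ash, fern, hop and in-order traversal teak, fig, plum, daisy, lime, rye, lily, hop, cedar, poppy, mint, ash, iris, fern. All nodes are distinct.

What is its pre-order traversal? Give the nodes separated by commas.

The last element of post-order is the root; it splits in-order into left and right subtrees.
Root hop: left subtree has 7 nodes {teak, fig, plum, daisy, lime, rye, lily}, right has 6 {cedar, poppy, mint, ash, iris, fern}.
  Root rye: left subtree has 5 nodes {teak, fig, plum, daisy, lime}, right has 1 {lily}.
    Root teak: left subtree has 0 nodes { }, right has 4 {fig, plum, daisy, lime}.
      Root daisy: left subtree has 2 nodes {fig, plum}, right has 1 {lime}.
        Root plum: left subtree has 1 node {fig}, right has 0 { }.
  Root fern: left subtree has 5 nodes {cedar, poppy, mint, ash, iris}, right has 0 { }.
    Root ash: left subtree has 3 nodes {cedar, poppy, mint}, right has 1 {iris}.
      Root cedar: left subtree has 0 nodes { }, right has 2 {poppy, mint}.
        Root mint: left subtree has 1 node {poppy}, right has 0 { }.

hop, rye, teak, daisy, plum, fig, lime, lily, fern, ash, cedar, mint, poppy, iris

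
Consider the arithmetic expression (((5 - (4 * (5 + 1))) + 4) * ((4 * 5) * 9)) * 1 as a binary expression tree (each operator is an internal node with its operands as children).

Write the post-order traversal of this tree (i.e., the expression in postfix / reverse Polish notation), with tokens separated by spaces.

5 4 5 1 + * - 4 + 4 5 * 9 * * 1 *

Post-order on an expression tree gives postfix notation: for each operator, emit left operand, right operand, then the operator.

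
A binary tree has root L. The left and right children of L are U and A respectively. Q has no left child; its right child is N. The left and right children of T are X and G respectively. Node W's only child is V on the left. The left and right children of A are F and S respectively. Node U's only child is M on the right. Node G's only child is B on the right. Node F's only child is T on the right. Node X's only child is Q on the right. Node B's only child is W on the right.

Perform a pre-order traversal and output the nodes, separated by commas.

Pre-order visits the node, then its left subtree, then its right subtree.
Visit L.
At L: go left to U.
  Visit U.
  At U: no left child.
  At U: go right to M.
    M is a leaf — visit M.
At L: go right to A.
  Visit A.
  At A: go left to F.
    Visit F.
    At F: no left child.
    At F: go right to T.
      Visit T.
      At T: go left to X.
        Visit X.
        At X: no left child.
        At X: go right to Q.
          Visit Q.
          At Q: no left child.
          At Q: go right to N.
            N is a leaf — visit N.
      At T: go right to G.
        Visit G.
        At G: no left child.
        At G: go right to B.
          Visit B.
          At B: no left child.
          At B: go right to W.
            Visit W.
            At W: go left to V.
              V is a leaf — visit V.
            At W: no right child.
  At A: go right to S.
    S is a leaf — visit S.

L, U, M, A, F, T, X, Q, N, G, B, W, V, S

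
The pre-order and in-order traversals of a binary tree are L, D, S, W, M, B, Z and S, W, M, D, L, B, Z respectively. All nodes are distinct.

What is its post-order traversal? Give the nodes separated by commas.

M, W, S, D, Z, B, L

The first element of pre-order is the root; it splits in-order into left and right subtrees.
Root L: left subtree has 4 nodes {S, W, M, D}, right has 2 {B, Z}.
  Root D: left subtree has 3 nodes {S, W, M}, right has 0 { }.
    Root S: left subtree has 0 nodes { }, right has 2 {W, M}.
      Root W: left subtree has 0 nodes { }, right has 1 {M}.
  Root B: left subtree has 0 nodes { }, right has 1 {Z}.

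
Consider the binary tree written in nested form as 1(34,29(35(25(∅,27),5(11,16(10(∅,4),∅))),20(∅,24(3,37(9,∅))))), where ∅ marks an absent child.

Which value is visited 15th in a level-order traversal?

Level-order visits nodes level by level from the root, left to right within each level.
Level 0: 1
Level 1: 34, 29
Level 2: 35, 20
Level 3: 25, 5, 24
Level 4: 27, 11, 16, 3, 37
Level 5: 10, 9
Level 6: 4
Full level-order sequence: 1, 34, 29, 35, 20, 25, 5, 24, 27, 11, 16, 3, 37, 10, 9, 4.

9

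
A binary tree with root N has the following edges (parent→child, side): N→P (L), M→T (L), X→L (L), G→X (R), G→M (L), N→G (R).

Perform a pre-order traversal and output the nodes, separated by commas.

N, P, G, M, T, X, L

Pre-order visits the node, then its left subtree, then its right subtree.
Visit N.
At N: go left to P.
  P is a leaf — visit P.
At N: go right to G.
  Visit G.
  At G: go left to M.
    Visit M.
    At M: go left to T.
      T is a leaf — visit T.
    At M: no right child.
  At G: go right to X.
    Visit X.
    At X: go left to L.
      L is a leaf — visit L.
    At X: no right child.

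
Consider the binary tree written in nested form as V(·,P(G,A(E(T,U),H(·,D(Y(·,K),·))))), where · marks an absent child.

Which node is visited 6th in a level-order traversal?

H

Level-order visits nodes level by level from the root, left to right within each level.
Level 0: V
Level 1: P
Level 2: G, A
Level 3: E, H
Level 4: T, U, D
Level 5: Y
Level 6: K
Full level-order sequence: V, P, G, A, E, H, T, U, D, Y, K.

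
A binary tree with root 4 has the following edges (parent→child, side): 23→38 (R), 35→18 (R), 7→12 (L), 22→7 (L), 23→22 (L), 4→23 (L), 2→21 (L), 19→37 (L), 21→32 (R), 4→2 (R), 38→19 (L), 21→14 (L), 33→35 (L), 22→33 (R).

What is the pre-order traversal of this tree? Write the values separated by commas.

4, 23, 22, 7, 12, 33, 35, 18, 38, 19, 37, 2, 21, 14, 32

Pre-order visits the node, then its left subtree, then its right subtree.
Visit 4.
At 4: go left to 23.
  Visit 23.
  At 23: go left to 22.
    Visit 22.
    At 22: go left to 7.
      Visit 7.
      At 7: go left to 12.
        12 is a leaf — visit 12.
      At 7: no right child.
    At 22: go right to 33.
      Visit 33.
      At 33: go left to 35.
        Visit 35.
        At 35: no left child.
        At 35: go right to 18.
          18 is a leaf — visit 18.
      At 33: no right child.
  At 23: go right to 38.
    Visit 38.
    At 38: go left to 19.
      Visit 19.
      At 19: go left to 37.
        37 is a leaf — visit 37.
      At 19: no right child.
    At 38: no right child.
At 4: go right to 2.
  Visit 2.
  At 2: go left to 21.
    Visit 21.
    At 21: go left to 14.
      14 is a leaf — visit 14.
    At 21: go right to 32.
      32 is a leaf — visit 32.
  At 2: no right child.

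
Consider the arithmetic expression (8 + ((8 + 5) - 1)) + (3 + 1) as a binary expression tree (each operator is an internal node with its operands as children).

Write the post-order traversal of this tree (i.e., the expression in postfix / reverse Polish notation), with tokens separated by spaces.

8 8 5 + 1 - + 3 1 + +

Post-order on an expression tree gives postfix notation: for each operator, emit left operand, right operand, then the operator.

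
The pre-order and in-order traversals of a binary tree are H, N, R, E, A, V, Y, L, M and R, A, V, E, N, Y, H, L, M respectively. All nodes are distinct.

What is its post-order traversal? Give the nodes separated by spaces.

V A E R Y N M L H

The first element of pre-order is the root; it splits in-order into left and right subtrees.
Root H: left subtree has 6 nodes {R, A, V, E, N, Y}, right has 2 {L, M}.
  Root N: left subtree has 4 nodes {R, A, V, E}, right has 1 {Y}.
    Root R: left subtree has 0 nodes { }, right has 3 {A, V, E}.
      Root E: left subtree has 2 nodes {A, V}, right has 0 { }.
        Root A: left subtree has 0 nodes { }, right has 1 {V}.
  Root L: left subtree has 0 nodes { }, right has 1 {M}.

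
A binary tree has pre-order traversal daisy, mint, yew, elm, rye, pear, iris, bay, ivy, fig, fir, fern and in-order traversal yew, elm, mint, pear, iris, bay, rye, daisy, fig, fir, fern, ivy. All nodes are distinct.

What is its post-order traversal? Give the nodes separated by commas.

The first element of pre-order is the root; it splits in-order into left and right subtrees.
Root daisy: left subtree has 7 nodes {yew, elm, mint, pear, iris, bay, rye}, right has 4 {fig, fir, fern, ivy}.
  Root mint: left subtree has 2 nodes {yew, elm}, right has 4 {pear, iris, bay, rye}.
    Root yew: left subtree has 0 nodes { }, right has 1 {elm}.
    Root rye: left subtree has 3 nodes {pear, iris, bay}, right has 0 { }.
      Root pear: left subtree has 0 nodes { }, right has 2 {iris, bay}.
        Root iris: left subtree has 0 nodes { }, right has 1 {bay}.
  Root ivy: left subtree has 3 nodes {fig, fir, fern}, right has 0 { }.
    Root fig: left subtree has 0 nodes { }, right has 2 {fir, fern}.
      Root fir: left subtree has 0 nodes { }, right has 1 {fern}.

elm, yew, bay, iris, pear, rye, mint, fern, fir, fig, ivy, daisy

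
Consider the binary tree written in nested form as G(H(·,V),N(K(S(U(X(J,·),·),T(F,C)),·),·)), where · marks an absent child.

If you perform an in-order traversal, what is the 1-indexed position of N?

In-order visits the left subtree, then the node, then the right subtree.
At G: go left to H.
  At H: no left child.
  Visit H.
  At H: go right to V.
    V is a leaf — visit V.
Visit G.
At G: go right to N.
  At N: go left to K.
    At K: go left to S.
      At S: go left to U.
        At U: go left to X.
          At X: go left to J.
            J is a leaf — visit J.
          Visit X.
          At X: no right child.
        Visit U.
        At U: no right child.
      Visit S.
      At S: go right to T.
        At T: go left to F.
          F is a leaf — visit F.
        Visit T.
        At T: go right to C.
          C is a leaf — visit C.
    Visit K.
    At K: no right child.
  Visit N.
  At N: no right child.
Full in-order sequence: H, V, G, J, X, U, S, F, T, C, K, N.

12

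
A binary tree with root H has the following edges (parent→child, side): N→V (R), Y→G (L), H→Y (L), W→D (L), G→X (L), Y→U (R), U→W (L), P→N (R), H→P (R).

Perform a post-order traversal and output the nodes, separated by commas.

X, G, D, W, U, Y, V, N, P, H

Post-order visits the left subtree, then the right subtree, then the node.
At H: go left to Y.
  At Y: go left to G.
    At G: go left to X.
      X is a leaf — visit X.
    At G: no right child.
    Visit G.
  At Y: go right to U.
    At U: go left to W.
      At W: go left to D.
        D is a leaf — visit D.
      At W: no right child.
      Visit W.
    At U: no right child.
    Visit U.
  Visit Y.
At H: go right to P.
  At P: no left child.
  At P: go right to N.
    At N: no left child.
    At N: go right to V.
      V is a leaf — visit V.
    Visit N.
  Visit P.
Visit H.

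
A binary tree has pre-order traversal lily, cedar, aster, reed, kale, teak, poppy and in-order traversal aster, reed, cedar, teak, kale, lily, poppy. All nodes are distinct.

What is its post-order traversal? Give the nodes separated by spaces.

reed aster teak kale cedar poppy lily

The first element of pre-order is the root; it splits in-order into left and right subtrees.
Root lily: left subtree has 5 nodes {aster, reed, cedar, teak, kale}, right has 1 {poppy}.
  Root cedar: left subtree has 2 nodes {aster, reed}, right has 2 {teak, kale}.
    Root aster: left subtree has 0 nodes { }, right has 1 {reed}.
    Root kale: left subtree has 1 node {teak}, right has 0 { }.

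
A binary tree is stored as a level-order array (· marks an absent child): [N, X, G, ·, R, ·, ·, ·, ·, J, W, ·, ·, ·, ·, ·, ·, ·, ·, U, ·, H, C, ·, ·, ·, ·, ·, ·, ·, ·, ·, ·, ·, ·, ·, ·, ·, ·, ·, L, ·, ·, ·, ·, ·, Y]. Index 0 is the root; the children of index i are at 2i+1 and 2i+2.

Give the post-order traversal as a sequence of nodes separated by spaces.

L U J H Y C W R X G N

Post-order visits the left subtree, then the right subtree, then the node.
At N: go left to X.
  At X: no left child.
  At X: go right to R.
    At R: go left to J.
      At J: go left to U.
        At U: no left child.
        At U: go right to L.
          L is a leaf — visit L.
        Visit U.
      At J: no right child.
      Visit J.
    At R: go right to W.
      At W: go left to H.
        H is a leaf — visit H.
      At W: go right to C.
        At C: no left child.
        At C: go right to Y.
          Y is a leaf — visit Y.
        Visit C.
      Visit W.
    Visit R.
  Visit X.
At N: go right to G.
  G is a leaf — visit G.
Visit N.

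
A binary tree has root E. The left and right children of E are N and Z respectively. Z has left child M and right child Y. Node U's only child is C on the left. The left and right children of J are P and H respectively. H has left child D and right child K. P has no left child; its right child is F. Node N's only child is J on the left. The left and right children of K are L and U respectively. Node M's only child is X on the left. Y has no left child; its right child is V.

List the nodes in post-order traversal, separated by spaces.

Post-order visits the left subtree, then the right subtree, then the node.
At E: go left to N.
  At N: go left to J.
    At J: go left to P.
      At P: no left child.
      At P: go right to F.
        F is a leaf — visit F.
      Visit P.
    At J: go right to H.
      At H: go left to D.
        D is a leaf — visit D.
      At H: go right to K.
        At K: go left to L.
          L is a leaf — visit L.
        At K: go right to U.
          At U: go left to C.
            C is a leaf — visit C.
          At U: no right child.
          Visit U.
        Visit K.
      Visit H.
    Visit J.
  At N: no right child.
  Visit N.
At E: go right to Z.
  At Z: go left to M.
    At M: go left to X.
      X is a leaf — visit X.
    At M: no right child.
    Visit M.
  At Z: go right to Y.
    At Y: no left child.
    At Y: go right to V.
      V is a leaf — visit V.
    Visit Y.
  Visit Z.
Visit E.

F P D L C U K H J N X M V Y Z E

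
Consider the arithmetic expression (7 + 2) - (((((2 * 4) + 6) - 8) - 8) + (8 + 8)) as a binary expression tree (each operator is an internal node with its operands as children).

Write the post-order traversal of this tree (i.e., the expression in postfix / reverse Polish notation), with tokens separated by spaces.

Post-order on an expression tree gives postfix notation: for each operator, emit left operand, right operand, then the operator.

7 2 + 2 4 * 6 + 8 - 8 - 8 8 + + -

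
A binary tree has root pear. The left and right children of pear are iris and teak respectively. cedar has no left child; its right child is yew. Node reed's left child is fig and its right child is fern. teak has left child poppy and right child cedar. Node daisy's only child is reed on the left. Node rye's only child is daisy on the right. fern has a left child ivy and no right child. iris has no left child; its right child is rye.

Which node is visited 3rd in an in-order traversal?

In-order visits the left subtree, then the node, then the right subtree.
At pear: go left to iris.
  At iris: no left child.
  Visit iris.
  At iris: go right to rye.
    At rye: no left child.
    Visit rye.
    At rye: go right to daisy.
      At daisy: go left to reed.
        At reed: go left to fig.
          fig is a leaf — visit fig.
        Visit reed.
        At reed: go right to fern.
          At fern: go left to ivy.
            ivy is a leaf — visit ivy.
          Visit fern.
          At fern: no right child.
      Visit daisy.
      At daisy: no right child.
Visit pear.
At pear: go right to teak.
  At teak: go left to poppy.
    poppy is a leaf — visit poppy.
  Visit teak.
  At teak: go right to cedar.
    At cedar: no left child.
    Visit cedar.
    At cedar: go right to yew.
      yew is a leaf — visit yew.
Full in-order sequence: iris, rye, fig, reed, ivy, fern, daisy, pear, poppy, teak, cedar, yew.

fig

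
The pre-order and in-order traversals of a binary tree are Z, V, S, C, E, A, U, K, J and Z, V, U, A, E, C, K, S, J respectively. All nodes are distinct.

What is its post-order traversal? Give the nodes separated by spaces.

U A E K C J S V Z

The first element of pre-order is the root; it splits in-order into left and right subtrees.
Root Z: left subtree has 0 nodes { }, right has 8 {V, U, A, E, C, K, S, J}.
  Root V: left subtree has 0 nodes { }, right has 7 {U, A, E, C, K, S, J}.
    Root S: left subtree has 5 nodes {U, A, E, C, K}, right has 1 {J}.
      Root C: left subtree has 3 nodes {U, A, E}, right has 1 {K}.
        Root E: left subtree has 2 nodes {U, A}, right has 0 { }.
          Root A: left subtree has 1 node {U}, right has 0 { }.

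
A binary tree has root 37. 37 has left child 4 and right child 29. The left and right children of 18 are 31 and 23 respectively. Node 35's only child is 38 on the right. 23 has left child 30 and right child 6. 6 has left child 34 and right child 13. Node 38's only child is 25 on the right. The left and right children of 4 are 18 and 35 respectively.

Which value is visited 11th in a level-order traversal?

25

Level-order visits nodes level by level from the root, left to right within each level.
Level 0: 37
Level 1: 4, 29
Level 2: 18, 35
Level 3: 31, 23, 38
Level 4: 30, 6, 25
Level 5: 34, 13
Full level-order sequence: 37, 4, 29, 18, 35, 31, 23, 38, 30, 6, 25, 34, 13.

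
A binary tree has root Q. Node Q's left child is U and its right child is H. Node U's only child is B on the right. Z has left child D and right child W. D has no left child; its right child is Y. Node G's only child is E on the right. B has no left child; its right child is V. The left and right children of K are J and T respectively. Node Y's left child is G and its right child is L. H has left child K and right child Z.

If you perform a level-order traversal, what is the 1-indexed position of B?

4

Level-order visits nodes level by level from the root, left to right within each level.
Level 0: Q
Level 1: U, H
Level 2: B, K, Z
Level 3: V, J, T, D, W
Level 4: Y
Level 5: G, L
Level 6: E
Full level-order sequence: Q, U, H, B, K, Z, V, J, T, D, W, Y, G, L, E.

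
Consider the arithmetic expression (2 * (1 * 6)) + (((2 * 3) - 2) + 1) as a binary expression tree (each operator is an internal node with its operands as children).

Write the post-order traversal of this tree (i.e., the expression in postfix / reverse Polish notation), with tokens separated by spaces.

2 1 6 * * 2 3 * 2 - 1 + +

Post-order on an expression tree gives postfix notation: for each operator, emit left operand, right operand, then the operator.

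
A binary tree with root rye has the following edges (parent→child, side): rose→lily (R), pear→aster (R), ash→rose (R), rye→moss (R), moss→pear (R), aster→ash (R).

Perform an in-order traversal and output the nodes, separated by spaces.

In-order visits the left subtree, then the node, then the right subtree.
At rye: no left child.
Visit rye.
At rye: go right to moss.
  At moss: no left child.
  Visit moss.
  At moss: go right to pear.
    At pear: no left child.
    Visit pear.
    At pear: go right to aster.
      At aster: no left child.
      Visit aster.
      At aster: go right to ash.
        At ash: no left child.
        Visit ash.
        At ash: go right to rose.
          At rose: no left child.
          Visit rose.
          At rose: go right to lily.
            lily is a leaf — visit lily.

rye moss pear aster ash rose lily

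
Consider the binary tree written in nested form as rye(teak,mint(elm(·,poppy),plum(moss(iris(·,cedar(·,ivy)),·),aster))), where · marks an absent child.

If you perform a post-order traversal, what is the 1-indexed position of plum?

Post-order visits the left subtree, then the right subtree, then the node.
At rye: go left to teak.
  teak is a leaf — visit teak.
At rye: go right to mint.
  At mint: go left to elm.
    At elm: no left child.
    At elm: go right to poppy.
      poppy is a leaf — visit poppy.
    Visit elm.
  At mint: go right to plum.
    At plum: go left to moss.
      At moss: go left to iris.
        At iris: no left child.
        At iris: go right to cedar.
          At cedar: no left child.
          At cedar: go right to ivy.
            ivy is a leaf — visit ivy.
          Visit cedar.
        Visit iris.
      At moss: no right child.
      Visit moss.
    At plum: go right to aster.
      aster is a leaf — visit aster.
    Visit plum.
  Visit mint.
Visit rye.
Full post-order sequence: teak, poppy, elm, ivy, cedar, iris, moss, aster, plum, mint, rye.

9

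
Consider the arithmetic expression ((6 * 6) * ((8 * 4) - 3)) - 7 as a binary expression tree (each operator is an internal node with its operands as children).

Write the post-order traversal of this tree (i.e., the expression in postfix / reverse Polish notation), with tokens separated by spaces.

Post-order on an expression tree gives postfix notation: for each operator, emit left operand, right operand, then the operator.

6 6 * 8 4 * 3 - * 7 -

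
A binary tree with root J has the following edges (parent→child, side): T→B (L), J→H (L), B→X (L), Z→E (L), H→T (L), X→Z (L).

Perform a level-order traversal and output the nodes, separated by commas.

Level-order visits nodes level by level from the root, left to right within each level.
Level 0: J
Level 1: H
Level 2: T
Level 3: B
Level 4: X
Level 5: Z
Level 6: E

J, H, T, B, X, Z, E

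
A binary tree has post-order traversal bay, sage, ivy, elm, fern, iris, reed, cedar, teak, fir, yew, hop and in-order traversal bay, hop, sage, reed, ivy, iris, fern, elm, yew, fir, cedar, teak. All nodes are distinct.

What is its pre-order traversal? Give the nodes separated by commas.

hop, bay, yew, reed, sage, iris, ivy, fern, elm, fir, teak, cedar

The last element of post-order is the root; it splits in-order into left and right subtrees.
Root hop: left subtree has 1 node {bay}, right has 10 {sage, reed, ivy, iris, fern, elm, yew, fir, cedar, teak}.
  Root yew: left subtree has 6 nodes {sage, reed, ivy, iris, fern, elm}, right has 3 {fir, cedar, teak}.
    Root reed: left subtree has 1 node {sage}, right has 4 {ivy, iris, fern, elm}.
      Root iris: left subtree has 1 node {ivy}, right has 2 {fern, elm}.
        Root fern: left subtree has 0 nodes { }, right has 1 {elm}.
    Root fir: left subtree has 0 nodes { }, right has 2 {cedar, teak}.
      Root teak: left subtree has 1 node {cedar}, right has 0 { }.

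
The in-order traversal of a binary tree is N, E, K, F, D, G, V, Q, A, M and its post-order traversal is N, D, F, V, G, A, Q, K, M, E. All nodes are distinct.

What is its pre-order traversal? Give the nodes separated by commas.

E, N, M, K, Q, G, F, D, V, A

The last element of post-order is the root; it splits in-order into left and right subtrees.
Root E: left subtree has 1 node {N}, right has 8 {K, F, D, G, V, Q, A, M}.
  Root M: left subtree has 7 nodes {K, F, D, G, V, Q, A}, right has 0 { }.
    Root K: left subtree has 0 nodes { }, right has 6 {F, D, G, V, Q, A}.
      Root Q: left subtree has 4 nodes {F, D, G, V}, right has 1 {A}.
        Root G: left subtree has 2 nodes {F, D}, right has 1 {V}.
          Root F: left subtree has 0 nodes { }, right has 1 {D}.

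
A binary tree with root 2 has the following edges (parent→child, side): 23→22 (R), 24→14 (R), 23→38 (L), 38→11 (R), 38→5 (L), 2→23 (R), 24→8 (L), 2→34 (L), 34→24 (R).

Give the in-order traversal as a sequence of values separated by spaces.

In-order visits the left subtree, then the node, then the right subtree.
At 2: go left to 34.
  At 34: no left child.
  Visit 34.
  At 34: go right to 24.
    At 24: go left to 8.
      8 is a leaf — visit 8.
    Visit 24.
    At 24: go right to 14.
      14 is a leaf — visit 14.
Visit 2.
At 2: go right to 23.
  At 23: go left to 38.
    At 38: go left to 5.
      5 is a leaf — visit 5.
    Visit 38.
    At 38: go right to 11.
      11 is a leaf — visit 11.
  Visit 23.
  At 23: go right to 22.
    22 is a leaf — visit 22.

34 8 24 14 2 5 38 11 23 22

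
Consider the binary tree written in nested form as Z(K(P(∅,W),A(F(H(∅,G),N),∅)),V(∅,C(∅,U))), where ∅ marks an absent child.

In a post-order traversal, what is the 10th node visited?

C

Post-order visits the left subtree, then the right subtree, then the node.
At Z: go left to K.
  At K: go left to P.
    At P: no left child.
    At P: go right to W.
      W is a leaf — visit W.
    Visit P.
  At K: go right to A.
    At A: go left to F.
      At F: go left to H.
        At H: no left child.
        At H: go right to G.
          G is a leaf — visit G.
        Visit H.
      At F: go right to N.
        N is a leaf — visit N.
      Visit F.
    At A: no right child.
    Visit A.
  Visit K.
At Z: go right to V.
  At V: no left child.
  At V: go right to C.
    At C: no left child.
    At C: go right to U.
      U is a leaf — visit U.
    Visit C.
  Visit V.
Visit Z.
Full post-order sequence: W, P, G, H, N, F, A, K, U, C, V, Z.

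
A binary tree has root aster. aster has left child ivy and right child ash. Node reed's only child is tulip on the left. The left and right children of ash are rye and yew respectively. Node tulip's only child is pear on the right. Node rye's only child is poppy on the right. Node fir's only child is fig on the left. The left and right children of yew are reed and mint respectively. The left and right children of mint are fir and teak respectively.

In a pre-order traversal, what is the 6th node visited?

yew

Pre-order visits the node, then its left subtree, then its right subtree.
Visit aster.
At aster: go left to ivy.
  ivy is a leaf — visit ivy.
At aster: go right to ash.
  Visit ash.
  At ash: go left to rye.
    Visit rye.
    At rye: no left child.
    At rye: go right to poppy.
      poppy is a leaf — visit poppy.
  At ash: go right to yew.
    Visit yew.
    At yew: go left to reed.
      Visit reed.
      At reed: go left to tulip.
        Visit tulip.
        At tulip: no left child.
        At tulip: go right to pear.
          pear is a leaf — visit pear.
      At reed: no right child.
    At yew: go right to mint.
      Visit mint.
      At mint: go left to fir.
        Visit fir.
        At fir: go left to fig.
          fig is a leaf — visit fig.
        At fir: no right child.
      At mint: go right to teak.
        teak is a leaf — visit teak.
Full pre-order sequence: aster, ivy, ash, rye, poppy, yew, reed, tulip, pear, mint, fir, fig, teak.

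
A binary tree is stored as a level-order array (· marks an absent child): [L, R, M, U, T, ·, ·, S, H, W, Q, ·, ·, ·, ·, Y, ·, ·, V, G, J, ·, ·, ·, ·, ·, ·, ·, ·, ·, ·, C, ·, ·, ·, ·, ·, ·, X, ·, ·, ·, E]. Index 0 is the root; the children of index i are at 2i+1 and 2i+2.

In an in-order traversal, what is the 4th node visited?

In-order visits the left subtree, then the node, then the right subtree.
At L: go left to R.
  At R: go left to U.
    At U: go left to S.
      At S: go left to Y.
        At Y: go left to C.
          C is a leaf — visit C.
        Visit Y.
        At Y: no right child.
      Visit S.
      At S: no right child.
    Visit U.
    At U: go right to H.
      At H: no left child.
      Visit H.
      At H: go right to V.
        At V: no left child.
        Visit V.
        At V: go right to X.
          X is a leaf — visit X.
  Visit R.
  At R: go right to T.
    At T: go left to W.
      At W: go left to G.
        G is a leaf — visit G.
      Visit W.
      At W: go right to J.
        At J: no left child.
        Visit J.
        At J: go right to E.
          E is a leaf — visit E.
    Visit T.
    At T: go right to Q.
      Q is a leaf — visit Q.
Visit L.
At L: go right to M.
  M is a leaf — visit M.
Full in-order sequence: C, Y, S, U, H, V, X, R, G, W, J, E, T, Q, L, M.

U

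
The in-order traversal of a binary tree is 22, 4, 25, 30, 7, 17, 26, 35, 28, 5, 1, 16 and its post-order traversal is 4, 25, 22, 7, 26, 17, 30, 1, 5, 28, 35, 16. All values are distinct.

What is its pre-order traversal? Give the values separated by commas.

16, 35, 30, 22, 25, 4, 17, 7, 26, 28, 5, 1

The last element of post-order is the root; it splits in-order into left and right subtrees.
Root 16: left subtree has 11 nodes {22, 4, 25, 30, 7, 17, 26, 35, 28, 5, 1}, right has 0 { }.
  Root 35: left subtree has 7 nodes {22, 4, 25, 30, 7, 17, 26}, right has 3 {28, 5, 1}.
    Root 30: left subtree has 3 nodes {22, 4, 25}, right has 3 {7, 17, 26}.
      Root 22: left subtree has 0 nodes { }, right has 2 {4, 25}.
        Root 25: left subtree has 1 node {4}, right has 0 { }.
      Root 17: left subtree has 1 node {7}, right has 1 {26}.
    Root 28: left subtree has 0 nodes { }, right has 2 {5, 1}.
      Root 5: left subtree has 0 nodes { }, right has 1 {1}.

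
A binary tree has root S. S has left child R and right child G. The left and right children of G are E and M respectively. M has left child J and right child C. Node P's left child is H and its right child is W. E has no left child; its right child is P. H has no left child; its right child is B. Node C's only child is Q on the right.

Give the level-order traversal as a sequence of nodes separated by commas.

Level-order visits nodes level by level from the root, left to right within each level.
Level 0: S
Level 1: R, G
Level 2: E, M
Level 3: P, J, C
Level 4: H, W, Q
Level 5: B

S, R, G, E, M, P, J, C, H, W, Q, B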